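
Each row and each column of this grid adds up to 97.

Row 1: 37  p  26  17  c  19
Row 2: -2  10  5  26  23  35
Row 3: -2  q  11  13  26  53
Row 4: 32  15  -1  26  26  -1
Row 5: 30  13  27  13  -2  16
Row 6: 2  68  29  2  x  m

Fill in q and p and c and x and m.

q = -4, p = -5, c = 3, x = 21, m = -25

Column 6: 19 + 35 + 53 − 1 + 16 = 122, so its missing entry is 97 − 122 = -25.
Row 3: -2 + 11 + 13 + 26 + 53 = 101, so its missing entry is 97 − 101 = -4.
Column 2: 10 − 4 + 15 + 13 + 68 = 102, so its missing entry is 97 − 102 = -5.
Row 1: 37 − 5 + 26 + 17 + 19 = 94, so its missing entry is 97 − 94 = 3.
Row 6: 2 + 68 + 29 + 2 − 25 = 76, so its missing entry is 97 − 76 = 21.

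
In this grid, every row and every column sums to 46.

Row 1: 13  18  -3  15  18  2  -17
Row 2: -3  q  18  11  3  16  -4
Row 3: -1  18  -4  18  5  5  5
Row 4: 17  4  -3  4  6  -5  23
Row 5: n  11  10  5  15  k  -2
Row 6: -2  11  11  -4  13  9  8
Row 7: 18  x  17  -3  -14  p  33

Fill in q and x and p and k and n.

q = 5, x = -21, p = 16, k = 3, n = 4

The known cells in column 1 total 42, leaving 46 − 42 = 4 for the blank.
The known cells in row 2 total 41, leaving 46 − 41 = 5 for the blank.
The known cells in column 2 total 67, leaving 46 − 67 = -21 for the blank.
The known cells in row 7 total 30, leaving 46 − 30 = 16 for the blank.
The known cells in row 5 total 43, leaving 46 − 43 = 3 for the blank.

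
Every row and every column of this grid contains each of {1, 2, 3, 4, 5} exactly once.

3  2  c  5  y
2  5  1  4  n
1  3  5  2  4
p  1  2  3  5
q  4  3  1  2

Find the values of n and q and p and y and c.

For row 5, column 1: row 5 already has {1, 2, 3, 4}; that leaves 5.
At (row 2, col 5): row 2 already has {1, 2, 4, 5}, so the value is 3.
At (row 1, col 5): column 5 already has {2, 3, 4, 5}, so the value is 1.
At (row 4, col 1): row 4 already has {1, 2, 3, 5}, so the value is 4.
At (row 1, col 3): row 1 already has {1, 2, 3, 5}, so the value is 4.

n = 3, q = 5, p = 4, y = 1, c = 4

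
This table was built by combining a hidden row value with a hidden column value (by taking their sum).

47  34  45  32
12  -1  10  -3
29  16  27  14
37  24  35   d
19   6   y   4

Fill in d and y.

The difference between any two rows is the same in every column — this is an addition table with the headers hidden.
Row 4 minus row 1 is 37 − 47 = -10, so its entry in column 4 is 32 + (-10) = 22.
Row 5 minus row 1 is 19 − 47 = -28, so its entry in column 3 is 45 + (-28) = 17.

d = 22, y = 17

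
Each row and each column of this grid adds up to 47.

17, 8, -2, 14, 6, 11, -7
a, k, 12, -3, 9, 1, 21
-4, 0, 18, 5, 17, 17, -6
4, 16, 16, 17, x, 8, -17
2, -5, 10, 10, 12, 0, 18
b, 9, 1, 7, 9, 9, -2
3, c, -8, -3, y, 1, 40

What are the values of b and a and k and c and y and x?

Row 4 has 4 + 16 + 16 + 17 + 8 − 17 = 44; the blank must be 47 − 44 = 3.
Column 5 has 6 + 9 + 17 + 3 + 12 + 9 = 56; the blank must be 47 − 56 = -9.
Row 7 has 3 − 8 − 3 − 9 + 1 + 40 = 24; the blank must be 47 − 24 = 23.
Column 2 has 8 + 0 + 16 − 5 + 9 + 23 = 51; the blank must be 47 − 51 = -4.
Row 6 has 9 + 1 + 7 + 9 + 9 − 2 = 33; the blank must be 47 − 33 = 14.
Row 2 has -4 + 12 − 3 + 9 + 1 + 21 = 36; the blank must be 47 − 36 = 11.

b = 14, a = 11, k = -4, c = 23, y = -9, x = 3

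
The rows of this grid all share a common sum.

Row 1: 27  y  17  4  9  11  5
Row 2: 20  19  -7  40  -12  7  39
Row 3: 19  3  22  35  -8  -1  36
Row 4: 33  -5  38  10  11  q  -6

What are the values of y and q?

Row 2 sums to 106 and so does row 3; that's the common total.
In row 1 the known cells total 73, leaving 106 − 73 = 33.
In row 4 the known cells total 81, leaving 106 − 81 = 25.

y = 33, q = 25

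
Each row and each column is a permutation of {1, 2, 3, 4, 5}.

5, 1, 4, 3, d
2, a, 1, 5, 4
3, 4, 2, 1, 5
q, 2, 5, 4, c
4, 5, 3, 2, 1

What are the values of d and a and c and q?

For row 2, column 2: row 2 already has {1, 2, 4, 5}; that leaves 3.
At (row 1, col 5): row 1 already has {1, 3, 4, 5}, so the value is 2.
For row 4, column 5: column 5 already has {1, 2, 4, 5}; that leaves 3.
At (row 4, col 1): row 4 already has {2, 3, 4, 5}, so the value is 1.

d = 2, a = 3, c = 3, q = 1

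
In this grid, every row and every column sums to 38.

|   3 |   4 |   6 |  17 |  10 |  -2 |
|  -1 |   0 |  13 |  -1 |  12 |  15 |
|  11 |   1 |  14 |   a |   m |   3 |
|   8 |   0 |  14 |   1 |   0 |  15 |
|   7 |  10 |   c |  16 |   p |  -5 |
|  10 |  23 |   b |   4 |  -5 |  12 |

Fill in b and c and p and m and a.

b = -6, c = -3, p = 13, m = 8, a = 1

Column 4 has 17 − 1 + 1 + 16 + 4 = 37; the blank must be 38 − 37 = 1.
Row 3 has 11 + 1 + 14 + 1 + 3 = 30; the blank must be 38 − 30 = 8.
Column 5 has 10 + 12 + 8 + 0 − 5 = 25; the blank must be 38 − 25 = 13.
Row 5 has 7 + 10 + 16 + 13 − 5 = 41; the blank must be 38 − 41 = -3.
Row 6 has 10 + 23 + 4 − 5 + 12 = 44; the blank must be 38 − 44 = -6.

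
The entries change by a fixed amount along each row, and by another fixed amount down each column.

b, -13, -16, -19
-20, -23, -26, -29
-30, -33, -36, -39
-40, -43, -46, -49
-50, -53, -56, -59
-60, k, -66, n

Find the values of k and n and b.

k = -63, n = -69, b = -10

Along each row the entries change by -3 per step; down each column they change by -10.
Row 6: from -60 at column 1, stepping by -3 to column 2 gives -63.
Row 6: from -60 at column 1, stepping by -3 to column 4 gives -69.
Row 1: from -13 at column 2, stepping by -3 to column 1 gives -10.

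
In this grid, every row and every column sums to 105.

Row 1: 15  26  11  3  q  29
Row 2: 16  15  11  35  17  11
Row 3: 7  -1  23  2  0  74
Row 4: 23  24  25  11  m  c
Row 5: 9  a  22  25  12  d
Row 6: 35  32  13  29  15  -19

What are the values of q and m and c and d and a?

q = 21, m = 40, c = -18, d = 28, a = 9

Row 1: 15 + 26 + 11 + 3 + 29 = 84, so its missing entry is 105 − 84 = 21.
Column 5: 21 + 17 + 0 + 12 + 15 = 65, so its missing entry is 105 − 65 = 40.
Column 2: 26 + 15 − 1 + 24 + 32 = 96, so its missing entry is 105 − 96 = 9.
Row 5: 9 + 9 + 22 + 25 + 12 = 77, so its missing entry is 105 − 77 = 28.
Row 4: 23 + 24 + 25 + 11 + 40 = 123, so its missing entry is 105 − 123 = -18.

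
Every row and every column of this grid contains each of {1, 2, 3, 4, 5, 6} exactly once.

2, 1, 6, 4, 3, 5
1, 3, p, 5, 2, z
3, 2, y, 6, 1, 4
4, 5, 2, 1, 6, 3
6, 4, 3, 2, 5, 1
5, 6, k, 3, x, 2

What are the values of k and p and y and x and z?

Cell (2,6): column 6 already has {1, 2, 3, 4, 5} → 6.
At (row 2, col 3): row 2 already has {1, 2, 3, 5, 6}, so the value is 4.
At (row 6, col 5): column 5 already has {1, 2, 3, 5, 6}, so the value is 4.
For row 3, column 3: row 3 already has {1, 2, 3, 4, 6}; that leaves 5.
Cell (6,3): row 6 already has {2, 3, 4, 5, 6} → 1.

k = 1, p = 4, y = 5, x = 4, z = 6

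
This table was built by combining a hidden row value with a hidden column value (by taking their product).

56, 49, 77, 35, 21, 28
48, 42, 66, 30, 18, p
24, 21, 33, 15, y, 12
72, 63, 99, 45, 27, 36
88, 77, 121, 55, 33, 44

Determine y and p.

Each row is a constant multiple of every other row — this is a multiplication table with the headers hidden.
Row 3 is 33/77 = 3/7 times row 1, so its entry in column 5 is 21 × 3/7 = 9.
Row 2 is 66/77 = 6/7 times row 1, so its entry in column 6 is 28 × 6/7 = 24.

y = 9, p = 24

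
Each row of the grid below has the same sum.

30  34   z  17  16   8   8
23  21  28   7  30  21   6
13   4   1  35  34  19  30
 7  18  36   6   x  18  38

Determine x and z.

The complete rows each total 136.
Row 4 is missing 136 − 123 = 13 (since 7 + 18 + 36 + 6 + 18 + 38 = 123).
Row 1 is missing 136 − 113 = 23 (since 30 + 34 + 17 + 16 + 8 + 8 = 113).

x = 13, z = 23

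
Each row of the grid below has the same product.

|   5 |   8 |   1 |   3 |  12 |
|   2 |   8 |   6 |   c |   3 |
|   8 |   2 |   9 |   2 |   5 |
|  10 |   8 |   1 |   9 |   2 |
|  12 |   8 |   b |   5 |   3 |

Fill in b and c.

b = 1, c = 5

Rows 3 and 4 each multiply to 1440, so every row has product 1440.
Row 5: 12×8×5×3 = 1440, so the missing entry is 1440 ÷ 1440 = 1.
Row 2: 2×8×6×3 = 288, so the missing entry is 1440 ÷ 288 = 5.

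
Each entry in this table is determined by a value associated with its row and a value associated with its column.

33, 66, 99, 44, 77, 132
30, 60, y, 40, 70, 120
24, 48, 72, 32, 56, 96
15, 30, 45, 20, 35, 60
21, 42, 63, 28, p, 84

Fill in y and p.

Each row is a constant multiple of every other row — this is a multiplication table with the headers hidden.
Row 2 is 30/33 = 10/11 times row 1, so its entry in column 3 is 99 × 10/11 = 90.
Row 5 is 21/33 = 7/11 times row 1, so its entry in column 5 is 77 × 7/11 = 49.

y = 90, p = 49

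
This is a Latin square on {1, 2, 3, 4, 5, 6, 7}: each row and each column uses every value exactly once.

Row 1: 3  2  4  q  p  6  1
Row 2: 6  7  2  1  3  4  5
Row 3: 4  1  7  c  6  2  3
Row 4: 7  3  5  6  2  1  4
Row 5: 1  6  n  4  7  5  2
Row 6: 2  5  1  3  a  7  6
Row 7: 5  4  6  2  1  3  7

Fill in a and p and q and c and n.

For row 6, column 5: row 6 already has {1, 2, 3, 5, 6, 7}; that leaves 4.
For row 1, column 5: column 5 already has {1, 2, 3, 4, 6, 7}; that leaves 5.
At (row 1, col 4): row 1 already has {1, 2, 3, 4, 5, 6}, so the value is 7.
For row 5, column 3: row 5 already has {1, 2, 4, 5, 6, 7}; that leaves 3.
Cell (3,4): row 3 already has {1, 2, 3, 4, 6, 7} → 5.

a = 4, p = 5, q = 7, c = 5, n = 3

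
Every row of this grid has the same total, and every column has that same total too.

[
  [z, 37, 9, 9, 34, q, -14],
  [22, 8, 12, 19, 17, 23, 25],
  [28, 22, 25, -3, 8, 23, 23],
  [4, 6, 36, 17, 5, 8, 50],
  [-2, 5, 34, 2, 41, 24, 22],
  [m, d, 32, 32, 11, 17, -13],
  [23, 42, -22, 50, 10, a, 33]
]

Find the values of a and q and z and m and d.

a = -10, q = 41, z = 10, m = 41, d = 6

Rows 2 and 3 both sum to 126, so that's the common total.
Row 7 has 23 + 42 − 22 + 50 + 10 + 33 = 136; the blank must be 126 − 136 = -10.
Column 2 has 37 + 8 + 22 + 6 + 5 + 42 = 120; the blank must be 126 − 120 = 6.
Row 6 has 6 + 32 + 32 + 11 + 17 − 13 = 85; the blank must be 126 − 85 = 41.
Column 1 has 22 + 28 + 4 − 2 + 41 + 23 = 116; the blank must be 126 − 116 = 10.
Row 1 has 10 + 37 + 9 + 9 + 34 − 14 = 85; the blank must be 126 − 85 = 41.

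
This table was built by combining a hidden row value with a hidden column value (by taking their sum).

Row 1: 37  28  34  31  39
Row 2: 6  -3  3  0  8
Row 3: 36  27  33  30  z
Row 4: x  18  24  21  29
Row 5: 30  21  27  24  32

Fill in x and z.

The difference between any two rows is the same in every column — this is an addition table with the headers hidden.
Row 4 minus row 1 is 24 − 34 = -10, so its entry in column 1 is 37 + (-10) = 27.
Row 3 minus row 1 is 33 − 34 = -1, so its entry in column 5 is 39 + (-1) = 38.

x = 27, z = 38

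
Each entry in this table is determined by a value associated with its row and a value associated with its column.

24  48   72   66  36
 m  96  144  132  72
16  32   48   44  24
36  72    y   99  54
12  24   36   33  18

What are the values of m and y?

m = 48, y = 108

Each row is a constant multiple of every other row — this is a multiplication table with the headers hidden.
Row 2 is 72/36 = 2/1 times row 1, so its entry in column 1 is 24 × 2/1 = 48.
Row 4 is 54/36 = 3/2 times row 1, so its entry in column 3 is 72 × 3/2 = 108.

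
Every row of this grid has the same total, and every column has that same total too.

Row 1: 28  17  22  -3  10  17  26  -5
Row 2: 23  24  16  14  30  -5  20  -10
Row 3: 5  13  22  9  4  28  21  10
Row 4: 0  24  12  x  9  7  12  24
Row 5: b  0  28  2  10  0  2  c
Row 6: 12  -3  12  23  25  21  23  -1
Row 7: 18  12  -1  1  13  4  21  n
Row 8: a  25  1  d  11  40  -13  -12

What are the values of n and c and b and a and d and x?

n = 44, c = 62, b = 8, a = 18, d = 42, x = 24

Rows 1 and 2 both sum to 112, so that's the common total.
The known cells in row 7 total 68, leaving 112 − 68 = 44 for the blank.
The known cells in row 4 total 88, leaving 112 − 88 = 24 for the blank.
The known cells in column 4 total 70, leaving 112 − 70 = 42 for the blank.
The known cells in row 8 total 94, leaving 112 − 94 = 18 for the blank.
The known cells in column 1 total 104, leaving 112 − 104 = 8 for the blank.
The known cells in row 5 total 50, leaving 112 − 50 = 62 for the blank.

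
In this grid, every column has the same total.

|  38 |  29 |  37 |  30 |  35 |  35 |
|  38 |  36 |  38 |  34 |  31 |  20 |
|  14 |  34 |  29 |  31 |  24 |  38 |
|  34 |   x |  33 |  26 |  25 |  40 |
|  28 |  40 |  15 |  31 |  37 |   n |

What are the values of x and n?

x = 13, n = 19

Columns 4 and 5 both add up to 152, so every column sums to 152.
Column 2: 29 + 36 + 34 + 40 = 139, so the missing entry is 152 − 139 = 13.
Column 6: 35 + 20 + 38 + 40 = 133, so the missing entry is 152 − 133 = 19.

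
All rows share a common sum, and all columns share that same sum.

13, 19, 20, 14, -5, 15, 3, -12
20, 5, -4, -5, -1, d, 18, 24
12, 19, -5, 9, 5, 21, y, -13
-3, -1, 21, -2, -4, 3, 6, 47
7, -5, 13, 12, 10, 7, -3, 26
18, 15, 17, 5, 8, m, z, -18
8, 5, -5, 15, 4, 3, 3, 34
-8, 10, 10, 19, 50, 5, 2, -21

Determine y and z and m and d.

Rows 1 and 4 both sum to 67, so that's the common total.
Row 3 has 12 + 19 − 5 + 9 + 5 + 21 − 13 = 48; the blank must be 67 − 48 = 19.
Column 7 has 3 + 18 + 19 + 6 − 3 + 3 + 2 = 48; the blank must be 67 − 48 = 19.
Row 6 has 18 + 15 + 17 + 5 + 8 + 19 − 18 = 64; the blank must be 67 − 64 = 3.
Row 2 has 20 + 5 − 4 − 5 − 1 + 18 + 24 = 57; the blank must be 67 − 57 = 10.

y = 19, z = 19, m = 3, d = 10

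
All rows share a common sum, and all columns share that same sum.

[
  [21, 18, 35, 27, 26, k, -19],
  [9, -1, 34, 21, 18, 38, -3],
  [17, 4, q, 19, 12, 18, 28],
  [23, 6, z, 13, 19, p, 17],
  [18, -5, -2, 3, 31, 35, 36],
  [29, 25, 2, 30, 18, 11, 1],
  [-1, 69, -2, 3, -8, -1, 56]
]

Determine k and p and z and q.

Rows 2 and 5 both sum to 116, so that's the common total.
Row 1: 21 + 18 + 35 + 27 + 26 − 19 = 108, so its missing entry is 116 − 108 = 8.
Column 6: 8 + 38 + 18 + 35 + 11 − 1 = 109, so its missing entry is 116 − 109 = 7.
Row 4: 23 + 6 + 13 + 19 + 7 + 17 = 85, so its missing entry is 116 − 85 = 31.
Row 3: 17 + 4 + 19 + 12 + 18 + 28 = 98, so its missing entry is 116 − 98 = 18.

k = 8, p = 7, z = 31, q = 18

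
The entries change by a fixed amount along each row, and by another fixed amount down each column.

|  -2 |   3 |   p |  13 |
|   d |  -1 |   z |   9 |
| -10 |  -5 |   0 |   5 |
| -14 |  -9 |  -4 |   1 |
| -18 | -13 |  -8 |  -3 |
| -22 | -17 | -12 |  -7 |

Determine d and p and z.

d = -6, p = 8, z = 4

Along each row the entries change by 5 per step; down each column they change by -4.
Row 2: from -1 at column 2, stepping by 5 to column 1 gives -6.
Row 1: from -2 at column 1, stepping by 5 to column 3 gives 8.
Row 2: from -1 at column 2, stepping by 5 to column 3 gives 4.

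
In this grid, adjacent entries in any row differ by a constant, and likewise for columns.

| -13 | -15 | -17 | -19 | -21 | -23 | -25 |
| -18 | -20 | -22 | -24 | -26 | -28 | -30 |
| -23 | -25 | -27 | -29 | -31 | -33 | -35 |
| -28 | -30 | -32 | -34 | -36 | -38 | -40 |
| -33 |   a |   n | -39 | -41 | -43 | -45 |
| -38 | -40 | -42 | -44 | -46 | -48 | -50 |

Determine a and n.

a = -35, n = -37

Along each row the entries change by -2 per step; down each column they change by -5.
Row 5: from -33 at column 1, stepping by -2 to column 2 gives -35.
Row 5: from -33 at column 1, stepping by -2 to column 3 gives -37.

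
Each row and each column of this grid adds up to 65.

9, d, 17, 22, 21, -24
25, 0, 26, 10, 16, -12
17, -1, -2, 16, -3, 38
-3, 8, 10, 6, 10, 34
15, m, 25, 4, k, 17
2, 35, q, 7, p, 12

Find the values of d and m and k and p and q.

d = 20, m = 3, k = 1, p = 20, q = -11

Row 1: 9 + 17 + 22 + 21 − 24 = 45, so its missing entry is 65 − 45 = 20.
Column 2: 20 + 0 − 1 + 8 + 35 = 62, so its missing entry is 65 − 62 = 3.
Row 5: 15 + 3 + 25 + 4 + 17 = 64, so its missing entry is 65 − 64 = 1.
Column 5: 21 + 16 − 3 + 10 + 1 = 45, so its missing entry is 65 − 45 = 20.
Row 6: 2 + 35 + 7 + 20 + 12 = 76, so its missing entry is 65 − 76 = -11.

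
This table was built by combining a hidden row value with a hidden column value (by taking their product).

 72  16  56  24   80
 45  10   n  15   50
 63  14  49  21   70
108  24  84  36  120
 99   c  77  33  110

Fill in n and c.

Each row is a constant multiple of every other row — this is a multiplication table with the headers hidden.
Row 2 is 45/72 = 5/8 times row 1, so its entry in column 3 is 56 × 5/8 = 35.
Row 5 is 99/72 = 11/8 times row 1, so its entry in column 2 is 16 × 11/8 = 22.

n = 35, c = 22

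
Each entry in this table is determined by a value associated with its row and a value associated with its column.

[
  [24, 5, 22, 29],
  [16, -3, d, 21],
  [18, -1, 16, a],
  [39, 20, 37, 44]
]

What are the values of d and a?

The difference between any two rows is the same in every column — this is an addition table with the headers hidden.
Row 2 minus row 1 is 16 − 24 = -8, so its entry in column 3 is 22 + (-8) = 14.
Row 3 minus row 1 is 18 − 24 = -6, so its entry in column 4 is 29 + (-6) = 23.

d = 14, a = 23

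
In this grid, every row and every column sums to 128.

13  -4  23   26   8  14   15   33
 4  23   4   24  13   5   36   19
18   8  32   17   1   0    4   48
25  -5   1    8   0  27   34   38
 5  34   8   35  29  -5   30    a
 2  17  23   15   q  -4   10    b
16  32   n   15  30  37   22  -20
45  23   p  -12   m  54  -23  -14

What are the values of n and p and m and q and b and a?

The known cells in row 7 total 132, leaving 128 − 132 = -4 for the blank.
The known cells in column 3 total 87, leaving 128 − 87 = 41 for the blank.
The known cells in row 8 total 114, leaving 128 − 114 = 14 for the blank.
The known cells in column 5 total 95, leaving 128 − 95 = 33 for the blank.
The known cells in row 6 total 96, leaving 128 − 96 = 32 for the blank.
The known cells in row 5 total 136, leaving 128 − 136 = -8 for the blank.

n = -4, p = 41, m = 14, q = 33, b = 32, a = -8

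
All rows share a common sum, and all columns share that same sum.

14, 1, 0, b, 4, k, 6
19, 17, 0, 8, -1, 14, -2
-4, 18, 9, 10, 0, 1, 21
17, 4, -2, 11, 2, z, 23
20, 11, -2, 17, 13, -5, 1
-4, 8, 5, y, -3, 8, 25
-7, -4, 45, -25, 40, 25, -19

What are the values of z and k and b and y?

z = 0, k = 12, b = 18, y = 16

Rows 2 and 3 both sum to 55, so that's the common total.
The known cells in row 6 total 39, leaving 55 − 39 = 16 for the blank.
The known cells in column 4 total 37, leaving 55 − 37 = 18 for the blank.
The known cells in row 4 total 55, leaving 55 − 55 = 0 for the blank.
The known cells in row 1 total 43, leaving 55 − 43 = 12 for the blank.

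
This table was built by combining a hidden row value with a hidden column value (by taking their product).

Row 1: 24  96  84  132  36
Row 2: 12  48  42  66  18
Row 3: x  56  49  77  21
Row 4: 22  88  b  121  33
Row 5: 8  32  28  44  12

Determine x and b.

x = 14, b = 77

Each row is a constant multiple of every other row — this is a multiplication table with the headers hidden.
Row 3 is 77/132 = 7/12 times row 1, so its entry in column 1 is 24 × 7/12 = 14.
Row 4 is 121/132 = 11/12 times row 1, so its entry in column 3 is 84 × 11/12 = 77.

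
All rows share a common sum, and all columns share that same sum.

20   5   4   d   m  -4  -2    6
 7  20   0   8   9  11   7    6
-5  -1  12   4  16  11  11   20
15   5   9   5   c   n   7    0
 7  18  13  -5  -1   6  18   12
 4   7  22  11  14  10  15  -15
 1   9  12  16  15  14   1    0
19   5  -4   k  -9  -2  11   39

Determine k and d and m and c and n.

Rows 2 and 3 both sum to 68, so that's the common total.
The known cells in row 8 total 59, leaving 68 − 59 = 9 for the blank.
The known cells in column 4 total 48, leaving 68 − 48 = 20 for the blank.
The known cells in row 1 total 49, leaving 68 − 49 = 19 for the blank.
The known cells in column 5 total 63, leaving 68 − 63 = 5 for the blank.
The known cells in row 4 total 46, leaving 68 − 46 = 22 for the blank.

k = 9, d = 20, m = 19, c = 5, n = 22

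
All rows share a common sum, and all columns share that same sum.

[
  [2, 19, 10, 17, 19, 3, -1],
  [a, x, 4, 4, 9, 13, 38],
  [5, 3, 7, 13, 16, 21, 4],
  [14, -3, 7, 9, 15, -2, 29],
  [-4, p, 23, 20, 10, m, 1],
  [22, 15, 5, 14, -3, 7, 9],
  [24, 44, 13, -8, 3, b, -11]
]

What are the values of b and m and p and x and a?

b = 4, m = 23, p = -4, x = -5, a = 6

Rows 1 and 3 both sum to 69, so that's the common total.
Row 7: 24 + 44 + 13 − 8 + 3 − 11 = 65, so its missing entry is 69 − 65 = 4.
Column 6: 3 + 13 + 21 − 2 + 7 + 4 = 46, so its missing entry is 69 − 46 = 23.
Column 1: 2 + 5 + 14 − 4 + 22 + 24 = 63, so its missing entry is 69 − 63 = 6.
Row 2: 6 + 4 + 4 + 9 + 13 + 38 = 74, so its missing entry is 69 − 74 = -5.
Row 5: -4 + 23 + 20 + 10 + 23 + 1 = 73, so its missing entry is 69 − 73 = -4.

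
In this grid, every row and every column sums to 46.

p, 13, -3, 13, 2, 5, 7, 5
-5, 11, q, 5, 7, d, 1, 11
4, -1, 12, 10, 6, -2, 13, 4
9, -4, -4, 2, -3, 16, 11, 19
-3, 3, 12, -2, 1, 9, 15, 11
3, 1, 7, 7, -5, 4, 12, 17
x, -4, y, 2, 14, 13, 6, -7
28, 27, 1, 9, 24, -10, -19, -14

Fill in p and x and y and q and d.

p = 4, x = 6, y = 16, q = 5, d = 11

Column 6 has 5 − 2 + 16 + 9 + 4 + 13 − 10 = 35; the blank must be 46 − 35 = 11.
Row 2 has -5 + 11 + 5 + 7 + 11 + 1 + 11 = 41; the blank must be 46 − 41 = 5.
Column 3 has -3 + 5 + 12 − 4 + 12 + 7 + 1 = 30; the blank must be 46 − 30 = 16.
Row 1 has 13 − 3 + 13 + 2 + 5 + 7 + 5 = 42; the blank must be 46 − 42 = 4.
Row 7 has -4 + 16 + 2 + 14 + 13 + 6 − 7 = 40; the blank must be 46 − 40 = 6.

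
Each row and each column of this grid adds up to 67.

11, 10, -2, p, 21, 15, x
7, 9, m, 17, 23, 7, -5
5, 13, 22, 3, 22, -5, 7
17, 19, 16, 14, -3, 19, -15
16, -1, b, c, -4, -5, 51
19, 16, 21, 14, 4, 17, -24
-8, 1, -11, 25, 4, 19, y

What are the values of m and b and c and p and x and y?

m = 9, b = 12, c = -2, p = -4, x = 16, y = 37

Row 2: 7 + 9 + 17 + 23 + 7 − 5 = 58, so its missing entry is 67 − 58 = 9.
Column 3: -2 + 9 + 22 + 16 + 21 − 11 = 55, so its missing entry is 67 − 55 = 12.
Row 5: 16 − 1 + 12 − 4 − 5 + 51 = 69, so its missing entry is 67 − 69 = -2.
Column 4: 17 + 3 + 14 − 2 + 14 + 25 = 71, so its missing entry is 67 − 71 = -4.
Row 1: 11 + 10 − 2 − 4 + 21 + 15 = 51, so its missing entry is 67 − 51 = 16.
Row 7: -8 + 1 − 11 + 25 + 4 + 19 = 30, so its missing entry is 67 − 30 = 37.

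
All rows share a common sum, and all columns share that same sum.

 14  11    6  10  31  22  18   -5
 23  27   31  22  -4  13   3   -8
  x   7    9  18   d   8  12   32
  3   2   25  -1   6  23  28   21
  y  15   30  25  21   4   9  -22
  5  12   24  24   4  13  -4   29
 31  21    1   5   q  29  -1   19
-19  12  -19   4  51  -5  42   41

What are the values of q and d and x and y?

q = 2, d = -4, x = 25, y = 25

Rows 1 and 2 both sum to 107, so that's the common total.
Row 5: 15 + 30 + 25 + 21 + 4 + 9 − 22 = 82, so its missing entry is 107 − 82 = 25.
Column 1: 14 + 23 + 3 + 25 + 5 + 31 − 19 = 82, so its missing entry is 107 − 82 = 25.
Row 3: 25 + 7 + 9 + 18 + 8 + 12 + 32 = 111, so its missing entry is 107 − 111 = -4.
Row 7: 31 + 21 + 1 + 5 + 29 − 1 + 19 = 105, so its missing entry is 107 − 105 = 2.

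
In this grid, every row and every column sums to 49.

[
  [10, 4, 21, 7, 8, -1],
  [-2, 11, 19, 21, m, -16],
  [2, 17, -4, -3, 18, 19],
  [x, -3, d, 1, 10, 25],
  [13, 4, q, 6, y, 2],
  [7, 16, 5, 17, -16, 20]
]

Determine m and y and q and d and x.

The known cells in row 2 total 33, leaving 49 − 33 = 16 for the blank.
The known cells in column 5 total 36, leaving 49 − 36 = 13 for the blank.
The known cells in row 5 total 38, leaving 49 − 38 = 11 for the blank.
The known cells in column 1 total 30, leaving 49 − 30 = 19 for the blank.
The known cells in row 4 total 52, leaving 49 − 52 = -3 for the blank.

m = 16, y = 13, q = 11, d = -3, x = 19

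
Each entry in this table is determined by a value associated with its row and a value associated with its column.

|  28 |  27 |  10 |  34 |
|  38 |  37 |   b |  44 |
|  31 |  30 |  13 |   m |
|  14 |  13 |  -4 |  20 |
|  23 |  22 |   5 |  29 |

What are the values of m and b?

m = 37, b = 20

The difference between any two rows is the same in every column — this is an addition table with the headers hidden.
Row 3 minus row 1 is 31 − 28 = 3, so its entry in column 4 is 34 + 3 = 37.
Row 2 minus row 1 is 38 − 28 = 10, so its entry in column 3 is 10 + 10 = 20.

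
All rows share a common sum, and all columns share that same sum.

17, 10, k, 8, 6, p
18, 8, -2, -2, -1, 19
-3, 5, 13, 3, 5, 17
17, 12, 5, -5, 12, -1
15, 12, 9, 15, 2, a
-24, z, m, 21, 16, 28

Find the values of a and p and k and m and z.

a = -13, p = -10, k = 9, m = 6, z = -7

Rows 2 and 3 both sum to 40, so that's the common total.
Column 2 has 10 + 8 + 5 + 12 + 12 = 47; the blank must be 40 − 47 = -7.
Row 5 has 15 + 12 + 9 + 15 + 2 = 53; the blank must be 40 − 53 = -13.
Column 6 has 19 + 17 − 1 − 13 + 28 = 50; the blank must be 40 − 50 = -10.
Row 1 has 17 + 10 + 8 + 6 − 10 = 31; the blank must be 40 − 31 = 9.
Row 6 has -24 − 7 + 21 + 16 + 28 = 34; the blank must be 40 − 34 = 6.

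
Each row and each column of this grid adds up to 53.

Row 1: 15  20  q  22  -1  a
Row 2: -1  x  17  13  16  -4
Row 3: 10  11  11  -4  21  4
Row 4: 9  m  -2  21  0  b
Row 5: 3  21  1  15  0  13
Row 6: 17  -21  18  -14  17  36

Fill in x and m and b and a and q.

Row 2 has -1 + 17 + 13 + 16 − 4 = 41; the blank must be 53 − 41 = 12.
Column 2 has 20 + 12 + 11 + 21 − 21 = 43; the blank must be 53 − 43 = 10.
Column 3 has 17 + 11 − 2 + 1 + 18 = 45; the blank must be 53 − 45 = 8.
Row 1 has 15 + 20 + 8 + 22 − 1 = 64; the blank must be 53 − 64 = -11.
Row 4 has 9 + 10 − 2 + 21 + 0 = 38; the blank must be 53 − 38 = 15.

x = 12, m = 10, b = 15, a = -11, q = 8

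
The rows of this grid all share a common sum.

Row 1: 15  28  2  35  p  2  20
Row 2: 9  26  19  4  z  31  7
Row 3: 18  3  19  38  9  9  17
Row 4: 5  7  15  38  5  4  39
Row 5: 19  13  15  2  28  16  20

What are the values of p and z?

p = 11, z = 17

Rows 4 and 5 both add up to 113, so every row sums to 113.
Row 1: 15 + 28 + 2 + 35 + 2 + 20 = 102, so the missing entry is 113 − 102 = 11.
Row 2: 9 + 26 + 19 + 4 + 31 + 7 = 96, so the missing entry is 113 − 96 = 17.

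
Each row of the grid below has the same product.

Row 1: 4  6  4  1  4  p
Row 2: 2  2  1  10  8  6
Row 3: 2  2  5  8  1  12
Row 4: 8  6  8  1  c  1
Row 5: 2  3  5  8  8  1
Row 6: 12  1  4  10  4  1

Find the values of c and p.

Rows 2 and 6 each multiply to 1920, so every row has product 1920.
Row 4: 8×6×8×1×1 = 384, so the missing entry is 1920 ÷ 384 = 5.
Row 1: 4×6×4×1×4 = 384, so the missing entry is 1920 ÷ 384 = 5.

c = 5, p = 5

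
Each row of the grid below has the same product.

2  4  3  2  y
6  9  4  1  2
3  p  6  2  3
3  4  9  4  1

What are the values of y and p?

Rows 2 and 4 each multiply to 432, so every row has product 432.
Row 1: 2×4×3×2 = 48, so the missing entry is 432 ÷ 48 = 9.
Row 3: 3×6×2×3 = 108, so the missing entry is 432 ÷ 108 = 4.

y = 9, p = 4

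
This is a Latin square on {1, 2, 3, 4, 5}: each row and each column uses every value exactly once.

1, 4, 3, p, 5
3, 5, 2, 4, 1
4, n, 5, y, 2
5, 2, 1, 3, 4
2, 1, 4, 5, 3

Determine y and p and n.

y = 1, p = 2, n = 3

At (row 1, col 4): row 1 already has {1, 3, 4, 5}, so the value is 2.
At (row 3, col 4): column 4 already has {2, 3, 4, 5}, so the value is 1.
Cell (3,2): row 3 already has {1, 2, 4, 5} → 3.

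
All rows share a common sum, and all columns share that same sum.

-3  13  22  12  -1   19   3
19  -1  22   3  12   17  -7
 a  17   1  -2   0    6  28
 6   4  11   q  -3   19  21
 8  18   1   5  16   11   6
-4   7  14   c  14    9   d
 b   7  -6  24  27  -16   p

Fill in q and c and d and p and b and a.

q = 7, c = 16, d = 9, p = 5, b = 24, a = 15

Rows 1 and 2 both sum to 65, so that's the common total.
Row 3: 17 + 1 − 2 + 0 + 6 + 28 = 50, so its missing entry is 65 − 50 = 15.
Row 4: 6 + 4 + 11 − 3 + 19 + 21 = 58, so its missing entry is 65 − 58 = 7.
Column 1: -3 + 19 + 15 + 6 + 8 − 4 = 41, so its missing entry is 65 − 41 = 24.
Row 7: 24 + 7 − 6 + 24 + 27 − 16 = 60, so its missing entry is 65 − 60 = 5.
Column 7: 3 − 7 + 28 + 21 + 6 + 5 = 56, so its missing entry is 65 − 56 = 9.
Row 6: -4 + 7 + 14 + 14 + 9 + 9 = 49, so its missing entry is 65 − 49 = 16.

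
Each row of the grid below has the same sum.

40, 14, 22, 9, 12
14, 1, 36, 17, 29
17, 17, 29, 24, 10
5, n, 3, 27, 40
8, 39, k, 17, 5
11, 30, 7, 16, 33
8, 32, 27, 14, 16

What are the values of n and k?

Rows 1 and 7 both add up to 97, so every row sums to 97.
Row 4: 5 + 3 + 27 + 40 = 75, so the missing entry is 97 − 75 = 22.
Row 5: 8 + 39 + 17 + 5 = 69, so the missing entry is 97 − 69 = 28.

n = 22, k = 28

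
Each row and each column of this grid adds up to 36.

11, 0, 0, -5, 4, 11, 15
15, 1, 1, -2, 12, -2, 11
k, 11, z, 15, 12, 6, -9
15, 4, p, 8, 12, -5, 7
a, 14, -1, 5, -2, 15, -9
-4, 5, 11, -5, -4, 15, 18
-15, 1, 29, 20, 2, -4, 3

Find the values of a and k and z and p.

Row 4: 15 + 4 + 8 + 12 − 5 + 7 = 41, so its missing entry is 36 − 41 = -5.
Row 5: 14 − 1 + 5 − 2 + 15 − 9 = 22, so its missing entry is 36 − 22 = 14.
Column 1: 11 + 15 + 15 + 14 − 4 − 15 = 36, so its missing entry is 36 − 36 = 0.
Row 3: 0 + 11 + 15 + 12 + 6 − 9 = 35, so its missing entry is 36 − 35 = 1.

a = 14, k = 0, z = 1, p = -5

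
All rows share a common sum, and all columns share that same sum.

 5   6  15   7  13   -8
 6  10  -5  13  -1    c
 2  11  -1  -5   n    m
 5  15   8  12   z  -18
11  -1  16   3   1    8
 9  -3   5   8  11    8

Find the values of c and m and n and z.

Rows 1 and 5 both sum to 38, so that's the common total.
Row 4 has 5 + 15 + 8 + 12 − 18 = 22; the blank must be 38 − 22 = 16.
Column 5 has 13 − 1 + 16 + 1 + 11 = 40; the blank must be 38 − 40 = -2.
Row 3 has 2 + 11 − 1 − 5 − 2 = 5; the blank must be 38 − 5 = 33.
Row 2 has 6 + 10 − 5 + 13 − 1 = 23; the blank must be 38 − 23 = 15.

c = 15, m = 33, n = -2, z = 16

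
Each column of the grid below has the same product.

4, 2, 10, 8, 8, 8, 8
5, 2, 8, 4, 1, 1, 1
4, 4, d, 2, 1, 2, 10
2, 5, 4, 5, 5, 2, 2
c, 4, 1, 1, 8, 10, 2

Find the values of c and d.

Columns 4 and 5 each multiply to 320, so every column has product 320.
Column 1: 4×5×4×2 = 160, so the missing entry is 320 ÷ 160 = 2.
Column 3: 10×8×4×1 = 320, so the missing entry is 320 ÷ 320 = 1.

c = 2, d = 1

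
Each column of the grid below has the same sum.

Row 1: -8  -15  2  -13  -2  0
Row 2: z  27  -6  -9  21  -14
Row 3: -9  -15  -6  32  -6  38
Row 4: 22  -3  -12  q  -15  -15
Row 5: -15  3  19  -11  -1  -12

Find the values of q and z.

Column 2 sums to -3 and so does column 6; that's the common total.
In column 4 the known cells total -1, leaving -3 − (-1) = -2.
In column 1 the known cells total -10, leaving -3 − (-10) = 7.

q = -2, z = 7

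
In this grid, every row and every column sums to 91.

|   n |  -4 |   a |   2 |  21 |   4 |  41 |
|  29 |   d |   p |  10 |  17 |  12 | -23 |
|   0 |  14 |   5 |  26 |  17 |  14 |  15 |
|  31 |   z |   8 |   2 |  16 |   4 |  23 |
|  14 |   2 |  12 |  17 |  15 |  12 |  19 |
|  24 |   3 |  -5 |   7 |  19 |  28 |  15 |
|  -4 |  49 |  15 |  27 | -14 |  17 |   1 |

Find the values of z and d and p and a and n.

Column 1: 29 + 0 + 31 + 14 + 24 − 4 = 94, so its missing entry is 91 − 94 = -3.
Row 4: 31 + 8 + 2 + 16 + 4 + 23 = 84, so its missing entry is 91 − 84 = 7.
Column 2: -4 + 14 + 7 + 2 + 3 + 49 = 71, so its missing entry is 91 − 71 = 20.
Row 2: 29 + 20 + 10 + 17 + 12 − 23 = 65, so its missing entry is 91 − 65 = 26.
Row 1: -3 − 4 + 2 + 21 + 4 + 41 = 61, so its missing entry is 91 − 61 = 30.

z = 7, d = 20, p = 26, a = 30, n = -3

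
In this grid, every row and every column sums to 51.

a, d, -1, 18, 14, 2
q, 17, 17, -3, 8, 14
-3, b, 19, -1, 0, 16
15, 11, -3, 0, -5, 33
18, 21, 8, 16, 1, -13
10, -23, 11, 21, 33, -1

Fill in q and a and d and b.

Row 2: 17 + 17 − 3 + 8 + 14 = 53, so its missing entry is 51 − 53 = -2.
Row 3: -3 + 19 − 1 + 0 + 16 = 31, so its missing entry is 51 − 31 = 20.
Column 2: 17 + 20 + 11 + 21 − 23 = 46, so its missing entry is 51 − 46 = 5.
Row 1: 5 − 1 + 18 + 14 + 2 = 38, so its missing entry is 51 − 38 = 13.

q = -2, a = 13, d = 5, b = 20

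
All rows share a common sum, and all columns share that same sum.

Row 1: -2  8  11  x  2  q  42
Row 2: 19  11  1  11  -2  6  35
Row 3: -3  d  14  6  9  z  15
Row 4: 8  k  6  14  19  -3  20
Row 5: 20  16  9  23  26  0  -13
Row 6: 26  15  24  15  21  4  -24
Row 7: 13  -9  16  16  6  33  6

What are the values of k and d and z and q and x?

k = 17, d = 23, z = 17, q = 24, x = -4

Rows 2 and 5 both sum to 81, so that's the common total.
The known cells in row 4 total 64, leaving 81 − 64 = 17 for the blank.
The known cells in column 2 total 58, leaving 81 − 58 = 23 for the blank.
The known cells in column 4 total 85, leaving 81 − 85 = -4 for the blank.
The known cells in row 1 total 57, leaving 81 − 57 = 24 for the blank.
The known cells in row 3 total 64, leaving 81 − 64 = 17 for the blank.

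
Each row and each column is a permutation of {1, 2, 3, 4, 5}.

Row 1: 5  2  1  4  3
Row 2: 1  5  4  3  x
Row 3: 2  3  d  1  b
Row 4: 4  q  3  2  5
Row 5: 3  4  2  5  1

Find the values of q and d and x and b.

Cell (4,2): row 4 already has {2, 3, 4, 5} → 1.
For row 2, column 5: row 2 already has {1, 3, 4, 5}; that leaves 2.
For row 3, column 5: column 5 already has {1, 2, 3, 5}; that leaves 4.
At (row 3, col 3): row 3 already has {1, 2, 3, 4}, so the value is 5.

q = 1, d = 5, x = 2, b = 4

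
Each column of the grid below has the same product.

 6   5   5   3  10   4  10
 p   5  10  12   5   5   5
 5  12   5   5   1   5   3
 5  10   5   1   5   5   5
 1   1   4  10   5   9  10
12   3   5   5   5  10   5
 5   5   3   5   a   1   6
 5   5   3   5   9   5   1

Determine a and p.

Columns 3 and 4 each multiply to 225000, so every column has product 225000.
Column 5: 10×5×1×5×5×5×9 = 56250, so the missing entry is 225000 ÷ 56250 = 4.
Column 1: 6×5×5×1×12×5×5 = 45000, so the missing entry is 225000 ÷ 45000 = 5.

a = 4, p = 5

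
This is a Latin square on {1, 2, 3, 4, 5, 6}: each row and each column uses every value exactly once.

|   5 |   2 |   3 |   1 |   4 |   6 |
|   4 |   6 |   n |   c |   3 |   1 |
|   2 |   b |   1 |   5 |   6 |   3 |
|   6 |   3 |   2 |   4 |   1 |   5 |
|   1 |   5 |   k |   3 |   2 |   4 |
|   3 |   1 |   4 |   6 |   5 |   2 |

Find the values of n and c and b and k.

Cell (2,4): column 4 already has {1, 3, 4, 5, 6} → 2.
At (row 2, col 3): row 2 already has {1, 2, 3, 4, 6}, so the value is 5.
At (row 3, col 2): row 3 already has {1, 2, 3, 5, 6}, so the value is 4.
Cell (5,3): row 5 already has {1, 2, 3, 4, 5} → 6.

n = 5, c = 2, b = 4, k = 6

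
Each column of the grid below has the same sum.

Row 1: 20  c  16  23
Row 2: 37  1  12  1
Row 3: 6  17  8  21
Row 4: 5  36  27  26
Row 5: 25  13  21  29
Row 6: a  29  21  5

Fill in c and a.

c = 9, a = 12

The complete columns each total 105.
Column 2 is missing 105 − 96 = 9 (since 1 + 17 + 36 + 13 + 29 = 96).
Column 1 is missing 105 − 93 = 12 (since 20 + 37 + 6 + 5 + 25 = 93).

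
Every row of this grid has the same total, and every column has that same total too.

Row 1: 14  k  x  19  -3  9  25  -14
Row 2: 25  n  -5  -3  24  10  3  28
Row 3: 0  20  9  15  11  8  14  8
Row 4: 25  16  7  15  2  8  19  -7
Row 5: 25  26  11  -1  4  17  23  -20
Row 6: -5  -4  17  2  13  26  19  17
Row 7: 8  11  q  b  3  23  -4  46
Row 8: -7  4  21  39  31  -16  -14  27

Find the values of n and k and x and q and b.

n = 3, k = 9, x = 26, q = -1, b = -1

Rows 3 and 4 both sum to 85, so that's the common total.
Row 2 has 25 − 5 − 3 + 24 + 10 + 3 + 28 = 82; the blank must be 85 − 82 = 3.
Column 2 has 3 + 20 + 16 + 26 − 4 + 11 + 4 = 76; the blank must be 85 − 76 = 9.
Row 1 has 14 + 9 + 19 − 3 + 9 + 25 − 14 = 59; the blank must be 85 − 59 = 26.
Column 3 has 26 − 5 + 9 + 7 + 11 + 17 + 21 = 86; the blank must be 85 − 86 = -1.
Row 7 has 8 + 11 − 1 + 3 + 23 − 4 + 46 = 86; the blank must be 85 − 86 = -1.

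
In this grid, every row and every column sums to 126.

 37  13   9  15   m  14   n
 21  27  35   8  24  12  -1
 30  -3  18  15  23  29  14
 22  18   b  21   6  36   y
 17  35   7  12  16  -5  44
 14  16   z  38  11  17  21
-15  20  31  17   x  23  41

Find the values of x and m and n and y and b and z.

The known cells in row 7 total 117, leaving 126 − 117 = 9 for the blank.
The known cells in column 5 total 89, leaving 126 − 89 = 37 for the blank.
The known cells in row 1 total 125, leaving 126 − 125 = 1 for the blank.
The known cells in column 7 total 120, leaving 126 − 120 = 6 for the blank.
The known cells in row 4 total 109, leaving 126 − 109 = 17 for the blank.
The known cells in row 6 total 117, leaving 126 − 117 = 9 for the blank.

x = 9, m = 37, n = 1, y = 6, b = 17, z = 9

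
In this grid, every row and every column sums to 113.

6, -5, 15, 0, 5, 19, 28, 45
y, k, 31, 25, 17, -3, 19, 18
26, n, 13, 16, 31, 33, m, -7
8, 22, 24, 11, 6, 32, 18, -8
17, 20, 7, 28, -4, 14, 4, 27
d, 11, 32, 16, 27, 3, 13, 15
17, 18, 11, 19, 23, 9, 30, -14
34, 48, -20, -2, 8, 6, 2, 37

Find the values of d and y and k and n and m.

d = -4, y = 9, k = -3, n = 2, m = -1

Row 6 has 11 + 32 + 16 + 27 + 3 + 13 + 15 = 117; the blank must be 113 − 117 = -4.
Column 7 has 28 + 19 + 18 + 4 + 13 + 30 + 2 = 114; the blank must be 113 − 114 = -1.
Row 3 has 26 + 13 + 16 + 31 + 33 − 1 − 7 = 111; the blank must be 113 − 111 = 2.
Column 2 has -5 + 2 + 22 + 20 + 11 + 18 + 48 = 116; the blank must be 113 − 116 = -3.
Row 2 has -3 + 31 + 25 + 17 − 3 + 19 + 18 = 104; the blank must be 113 − 104 = 9.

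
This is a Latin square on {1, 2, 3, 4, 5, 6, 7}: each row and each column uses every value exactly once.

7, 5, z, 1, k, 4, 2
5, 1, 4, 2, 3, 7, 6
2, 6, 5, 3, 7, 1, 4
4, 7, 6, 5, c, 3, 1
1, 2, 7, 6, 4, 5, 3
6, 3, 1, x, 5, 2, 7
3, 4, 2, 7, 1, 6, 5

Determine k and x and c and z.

k = 6, x = 4, c = 2, z = 3

Cell (6,4): row 6 already has {1, 2, 3, 5, 6, 7} → 4.
Cell (1,3): column 3 already has {1, 2, 4, 5, 6, 7} → 3.
For row 1, column 5: row 1 already has {1, 2, 3, 4, 5, 7}; that leaves 6.
At (row 4, col 5): row 4 already has {1, 3, 4, 5, 6, 7}, so the value is 2.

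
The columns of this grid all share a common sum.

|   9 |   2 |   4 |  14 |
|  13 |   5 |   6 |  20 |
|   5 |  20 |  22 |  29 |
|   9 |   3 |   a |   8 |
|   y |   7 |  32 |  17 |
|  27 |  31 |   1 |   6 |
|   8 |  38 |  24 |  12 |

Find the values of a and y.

a = 17, y = 35

Column 2 sums to 106 and so does column 4; that's the common total.
In column 3 the known cells total 89, leaving 106 − 89 = 17.
In column 1 the known cells total 71, leaving 106 − 71 = 35.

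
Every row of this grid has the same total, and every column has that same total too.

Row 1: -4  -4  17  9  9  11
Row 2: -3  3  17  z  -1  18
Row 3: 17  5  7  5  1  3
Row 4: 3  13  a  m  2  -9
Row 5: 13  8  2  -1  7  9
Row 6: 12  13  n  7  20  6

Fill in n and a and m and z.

n = -20, a = 15, m = 14, z = 4

Rows 1 and 3 both sum to 38, so that's the common total.
Row 2: -3 + 3 + 17 − 1 + 18 = 34, so its missing entry is 38 − 34 = 4.
Column 4: 9 + 4 + 5 − 1 + 7 = 24, so its missing entry is 38 − 24 = 14.
Row 4: 3 + 13 + 14 + 2 − 9 = 23, so its missing entry is 38 − 23 = 15.
Row 6: 12 + 13 + 7 + 20 + 6 = 58, so its missing entry is 38 − 58 = -20.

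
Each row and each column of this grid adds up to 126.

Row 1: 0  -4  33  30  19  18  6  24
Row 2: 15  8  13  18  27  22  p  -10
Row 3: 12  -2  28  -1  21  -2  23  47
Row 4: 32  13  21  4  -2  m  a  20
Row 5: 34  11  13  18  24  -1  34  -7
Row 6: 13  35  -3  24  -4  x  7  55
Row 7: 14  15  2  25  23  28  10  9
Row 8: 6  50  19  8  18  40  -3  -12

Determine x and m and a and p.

Row 2 has 15 + 8 + 13 + 18 + 27 + 22 − 10 = 93; the blank must be 126 − 93 = 33.
Row 6 has 13 + 35 − 3 + 24 − 4 + 7 + 55 = 127; the blank must be 126 − 127 = -1.
Column 6 has 18 + 22 − 2 − 1 − 1 + 28 + 40 = 104; the blank must be 126 − 104 = 22.
Row 4 has 32 + 13 + 21 + 4 − 2 + 22 + 20 = 110; the blank must be 126 − 110 = 16.

x = -1, m = 22, a = 16, p = 33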